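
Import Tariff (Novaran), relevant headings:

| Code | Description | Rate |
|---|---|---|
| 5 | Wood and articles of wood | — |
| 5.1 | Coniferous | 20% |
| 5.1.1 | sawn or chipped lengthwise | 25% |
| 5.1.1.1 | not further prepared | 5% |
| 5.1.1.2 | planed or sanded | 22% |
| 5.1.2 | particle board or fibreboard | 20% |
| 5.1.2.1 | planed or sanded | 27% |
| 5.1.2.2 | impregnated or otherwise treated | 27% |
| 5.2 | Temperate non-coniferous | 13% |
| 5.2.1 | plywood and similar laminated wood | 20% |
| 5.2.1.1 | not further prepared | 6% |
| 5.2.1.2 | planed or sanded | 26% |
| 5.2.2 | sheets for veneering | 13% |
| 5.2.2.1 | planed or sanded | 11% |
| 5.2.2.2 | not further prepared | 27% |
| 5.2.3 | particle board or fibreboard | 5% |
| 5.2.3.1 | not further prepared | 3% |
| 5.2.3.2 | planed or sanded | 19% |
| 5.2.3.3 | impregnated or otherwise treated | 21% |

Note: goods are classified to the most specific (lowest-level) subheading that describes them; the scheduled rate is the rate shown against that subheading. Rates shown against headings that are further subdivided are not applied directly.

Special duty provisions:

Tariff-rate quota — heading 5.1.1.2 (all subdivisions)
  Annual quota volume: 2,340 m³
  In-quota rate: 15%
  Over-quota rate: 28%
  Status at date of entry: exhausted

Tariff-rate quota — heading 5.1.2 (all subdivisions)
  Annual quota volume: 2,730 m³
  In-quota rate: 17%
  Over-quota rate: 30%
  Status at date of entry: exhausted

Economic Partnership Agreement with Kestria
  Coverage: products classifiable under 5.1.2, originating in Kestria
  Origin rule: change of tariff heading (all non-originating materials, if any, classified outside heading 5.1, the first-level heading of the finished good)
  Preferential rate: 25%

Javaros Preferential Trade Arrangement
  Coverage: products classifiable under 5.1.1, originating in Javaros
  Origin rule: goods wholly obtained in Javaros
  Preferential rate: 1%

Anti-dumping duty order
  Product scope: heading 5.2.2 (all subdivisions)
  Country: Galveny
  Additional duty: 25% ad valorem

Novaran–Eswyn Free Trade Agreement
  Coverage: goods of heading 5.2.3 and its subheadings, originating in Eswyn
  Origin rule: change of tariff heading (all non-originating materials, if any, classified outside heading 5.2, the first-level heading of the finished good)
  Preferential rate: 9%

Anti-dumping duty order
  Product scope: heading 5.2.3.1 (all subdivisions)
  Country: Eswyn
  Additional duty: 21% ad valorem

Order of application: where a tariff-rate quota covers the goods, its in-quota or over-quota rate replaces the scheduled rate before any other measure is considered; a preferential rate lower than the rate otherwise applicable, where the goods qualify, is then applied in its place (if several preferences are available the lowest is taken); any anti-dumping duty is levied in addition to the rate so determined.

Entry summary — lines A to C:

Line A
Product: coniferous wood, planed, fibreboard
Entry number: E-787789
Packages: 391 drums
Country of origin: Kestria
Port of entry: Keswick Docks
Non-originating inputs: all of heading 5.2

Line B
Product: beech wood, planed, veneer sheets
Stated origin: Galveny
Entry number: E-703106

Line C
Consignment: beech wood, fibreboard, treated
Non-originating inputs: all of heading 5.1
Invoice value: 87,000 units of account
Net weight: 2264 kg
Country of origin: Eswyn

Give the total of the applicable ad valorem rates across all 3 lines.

70%

Line A: coniferous → 5.1; fibreboard → 5.1.2; planed → 5.1.2.1. Scheduled 27%. quota on 5.1.2 exhausted → over-quota 30%; Kestria agreement on 5.1.2: CTH met → 25% available; preferential 25%. → 25%.
Line B: beech → 5.2; veneer sheets → 5.2.2; planed → 5.2.2.1. Scheduled 11%. anti-dumping (Galveny, 5.2.2): +25%; total 11% + 25% = 36%. → 36%.
Line C: beech → 5.2; fibreboard → 5.2.3; treated → 5.2.3.3. Scheduled 21%. Eswyn agreement on 5.2.3: CTH met → 9% available; preferential 9%. → 9%.
Sum: 25% + 36% + 9% = 70%.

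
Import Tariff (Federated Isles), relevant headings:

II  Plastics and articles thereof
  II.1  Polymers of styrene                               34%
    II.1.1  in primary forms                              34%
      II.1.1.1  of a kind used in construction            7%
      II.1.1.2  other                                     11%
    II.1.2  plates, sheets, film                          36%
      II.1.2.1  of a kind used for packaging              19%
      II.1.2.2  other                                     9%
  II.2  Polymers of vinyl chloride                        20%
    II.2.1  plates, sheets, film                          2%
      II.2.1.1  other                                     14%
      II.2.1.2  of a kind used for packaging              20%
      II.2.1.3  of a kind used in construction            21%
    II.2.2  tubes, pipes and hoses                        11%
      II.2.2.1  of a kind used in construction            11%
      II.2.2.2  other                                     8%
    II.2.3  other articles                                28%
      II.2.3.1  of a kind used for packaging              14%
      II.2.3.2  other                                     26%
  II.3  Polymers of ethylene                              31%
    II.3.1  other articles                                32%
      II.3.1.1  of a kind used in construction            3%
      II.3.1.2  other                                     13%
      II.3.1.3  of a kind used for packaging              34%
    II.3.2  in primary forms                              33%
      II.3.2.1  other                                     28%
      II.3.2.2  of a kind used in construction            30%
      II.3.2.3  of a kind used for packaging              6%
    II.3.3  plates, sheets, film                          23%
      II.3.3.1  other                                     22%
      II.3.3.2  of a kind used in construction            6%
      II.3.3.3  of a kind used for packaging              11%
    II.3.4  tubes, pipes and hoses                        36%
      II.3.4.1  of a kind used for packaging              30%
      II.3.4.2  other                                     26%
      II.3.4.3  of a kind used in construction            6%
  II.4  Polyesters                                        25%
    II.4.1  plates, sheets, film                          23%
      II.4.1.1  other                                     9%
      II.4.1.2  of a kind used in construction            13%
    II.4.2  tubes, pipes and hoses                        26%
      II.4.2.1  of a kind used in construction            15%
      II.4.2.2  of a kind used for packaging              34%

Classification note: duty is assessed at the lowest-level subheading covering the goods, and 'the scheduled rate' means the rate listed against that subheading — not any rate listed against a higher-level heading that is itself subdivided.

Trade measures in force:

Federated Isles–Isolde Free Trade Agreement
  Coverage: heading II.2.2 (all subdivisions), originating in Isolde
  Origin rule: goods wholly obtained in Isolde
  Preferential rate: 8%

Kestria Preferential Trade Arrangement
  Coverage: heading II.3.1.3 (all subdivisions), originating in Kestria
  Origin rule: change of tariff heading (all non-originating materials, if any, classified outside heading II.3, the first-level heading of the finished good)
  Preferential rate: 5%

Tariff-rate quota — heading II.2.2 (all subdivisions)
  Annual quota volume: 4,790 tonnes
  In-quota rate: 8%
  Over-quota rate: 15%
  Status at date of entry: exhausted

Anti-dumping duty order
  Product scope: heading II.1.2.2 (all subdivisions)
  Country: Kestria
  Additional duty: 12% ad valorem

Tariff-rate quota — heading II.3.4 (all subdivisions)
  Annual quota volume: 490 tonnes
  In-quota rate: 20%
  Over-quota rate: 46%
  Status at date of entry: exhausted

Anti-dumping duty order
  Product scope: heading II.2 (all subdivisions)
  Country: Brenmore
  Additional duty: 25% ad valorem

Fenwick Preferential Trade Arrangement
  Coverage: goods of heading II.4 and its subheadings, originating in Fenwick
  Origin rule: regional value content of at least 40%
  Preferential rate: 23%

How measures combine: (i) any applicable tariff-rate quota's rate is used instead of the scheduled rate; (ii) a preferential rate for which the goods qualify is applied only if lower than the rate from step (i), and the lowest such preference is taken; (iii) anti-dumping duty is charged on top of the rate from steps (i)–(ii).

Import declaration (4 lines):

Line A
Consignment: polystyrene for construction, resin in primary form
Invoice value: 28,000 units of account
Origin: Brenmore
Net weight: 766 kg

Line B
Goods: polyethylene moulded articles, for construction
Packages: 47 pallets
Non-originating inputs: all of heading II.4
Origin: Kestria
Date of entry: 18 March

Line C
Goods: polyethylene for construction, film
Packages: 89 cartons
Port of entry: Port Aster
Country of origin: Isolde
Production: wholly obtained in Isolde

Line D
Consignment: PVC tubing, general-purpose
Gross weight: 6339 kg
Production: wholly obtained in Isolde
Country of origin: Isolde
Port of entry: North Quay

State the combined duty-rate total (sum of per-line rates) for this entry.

24%

Line A: polystyrene → II.1; resin in primary form → II.1.1; for construction → II.1.1.1. Scheduled 7%. No special measure applies. → 7%.
Line B: polyethylene → II.3; moulded articles → II.3.1; for construction → II.3.1.1. Scheduled 3%. Kestria agreement on II.3.1.3: II.3.1.1 not covered. → 3%.
Line C: polyethylene → II.3; film → II.3.3; for construction → II.3.3.2. Scheduled 6%. Isolde agreement on II.2.2: II.3.3.2 not covered. → 6%.
Line D: PVC → II.2; tubing → II.2.2; general-purpose → II.2.2.2. Scheduled 8%. quota on II.2.2 exhausted → over-quota 15%; Isolde agreement on II.2.2: wholly obtained → 8% available; preferential 8%. → 8%.
Sum: 7% + 3% + 6% + 8% = 24%.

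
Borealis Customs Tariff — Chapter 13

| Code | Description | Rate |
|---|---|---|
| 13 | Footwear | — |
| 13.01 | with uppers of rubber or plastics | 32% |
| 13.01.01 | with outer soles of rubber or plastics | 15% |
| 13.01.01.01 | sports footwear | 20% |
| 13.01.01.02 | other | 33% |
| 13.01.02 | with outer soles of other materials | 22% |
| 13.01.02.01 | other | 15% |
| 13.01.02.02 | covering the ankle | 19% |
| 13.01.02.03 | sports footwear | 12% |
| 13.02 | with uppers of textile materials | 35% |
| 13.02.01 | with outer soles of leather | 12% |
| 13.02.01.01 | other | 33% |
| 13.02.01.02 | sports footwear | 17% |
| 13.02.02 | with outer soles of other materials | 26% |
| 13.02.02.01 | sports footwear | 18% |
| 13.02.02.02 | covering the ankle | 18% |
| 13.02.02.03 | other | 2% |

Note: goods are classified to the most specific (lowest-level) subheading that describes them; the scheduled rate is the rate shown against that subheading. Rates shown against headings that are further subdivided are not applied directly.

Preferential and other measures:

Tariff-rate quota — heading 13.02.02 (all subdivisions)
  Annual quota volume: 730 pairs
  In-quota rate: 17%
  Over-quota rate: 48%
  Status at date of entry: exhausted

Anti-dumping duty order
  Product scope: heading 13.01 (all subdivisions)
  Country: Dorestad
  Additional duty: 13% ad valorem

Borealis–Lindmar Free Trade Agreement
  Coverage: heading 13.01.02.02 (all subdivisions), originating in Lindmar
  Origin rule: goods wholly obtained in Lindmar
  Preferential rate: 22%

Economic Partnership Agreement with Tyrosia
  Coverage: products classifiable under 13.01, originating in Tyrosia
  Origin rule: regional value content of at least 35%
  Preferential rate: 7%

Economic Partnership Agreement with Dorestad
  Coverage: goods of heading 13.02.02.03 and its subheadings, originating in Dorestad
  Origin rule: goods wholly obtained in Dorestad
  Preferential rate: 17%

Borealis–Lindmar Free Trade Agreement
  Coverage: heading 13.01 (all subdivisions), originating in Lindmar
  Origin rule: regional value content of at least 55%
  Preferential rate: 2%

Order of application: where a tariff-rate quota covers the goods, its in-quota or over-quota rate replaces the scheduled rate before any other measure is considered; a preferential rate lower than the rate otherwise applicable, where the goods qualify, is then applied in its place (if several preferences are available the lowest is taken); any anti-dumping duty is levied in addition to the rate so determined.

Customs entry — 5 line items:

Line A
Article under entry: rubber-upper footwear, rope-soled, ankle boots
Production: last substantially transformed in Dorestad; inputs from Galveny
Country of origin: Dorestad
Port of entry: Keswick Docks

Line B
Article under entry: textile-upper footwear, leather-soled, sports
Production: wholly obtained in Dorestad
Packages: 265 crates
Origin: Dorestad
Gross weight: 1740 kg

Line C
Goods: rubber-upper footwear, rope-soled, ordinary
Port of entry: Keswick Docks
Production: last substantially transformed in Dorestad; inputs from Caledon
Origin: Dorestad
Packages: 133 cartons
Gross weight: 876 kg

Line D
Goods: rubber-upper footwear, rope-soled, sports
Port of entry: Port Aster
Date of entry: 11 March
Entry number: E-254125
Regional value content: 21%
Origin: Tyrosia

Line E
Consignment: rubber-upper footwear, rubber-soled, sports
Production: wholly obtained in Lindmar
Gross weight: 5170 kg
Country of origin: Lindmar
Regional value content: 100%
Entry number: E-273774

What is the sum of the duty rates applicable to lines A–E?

91%

Line A: rubber-upper → 13.01; rope-soled → 13.01.02; ankle boots → 13.01.02.02. Scheduled 19%. Dorestad agreement on 13.02.02.03: 13.01.02.02 not covered; anti-dumping (Dorestad, 13.01): +13%; total 19% + 13% = 32%. → 32%.
Line B: textile-upper → 13.02; leather-soled → 13.02.01; sports → 13.02.01.02. Scheduled 17%. Dorestad agreement on 13.02.02.03: 13.02.01.02 not covered. → 17%.
Line C: rubber-upper → 13.01; rope-soled → 13.01.02; ordinary → 13.01.02.01. Scheduled 15%. Dorestad agreement on 13.02.02.03: 13.01.02.01 not covered; anti-dumping (Dorestad, 13.01): +13%; total 15% + 13% = 28%. → 28%.
Line D: rubber-upper → 13.01; rope-soled → 13.01.02; sports → 13.01.02.03. Scheduled 12%. Tyrosia agreement on 13.01: RVC < 35%. → 12%.
Line E: rubber-upper → 13.01; rubber-soled → 13.01.01; sports → 13.01.01.01. Scheduled 20%. Lindmar agreement on 13.01.02.02: 13.01.01.01 not covered; Lindmar agreement on 13.01: RVC ≥ 55% → 2% available; preferential 2%. → 2%.
Sum: 32% + 17% + 28% + 12% + 2% = 91%.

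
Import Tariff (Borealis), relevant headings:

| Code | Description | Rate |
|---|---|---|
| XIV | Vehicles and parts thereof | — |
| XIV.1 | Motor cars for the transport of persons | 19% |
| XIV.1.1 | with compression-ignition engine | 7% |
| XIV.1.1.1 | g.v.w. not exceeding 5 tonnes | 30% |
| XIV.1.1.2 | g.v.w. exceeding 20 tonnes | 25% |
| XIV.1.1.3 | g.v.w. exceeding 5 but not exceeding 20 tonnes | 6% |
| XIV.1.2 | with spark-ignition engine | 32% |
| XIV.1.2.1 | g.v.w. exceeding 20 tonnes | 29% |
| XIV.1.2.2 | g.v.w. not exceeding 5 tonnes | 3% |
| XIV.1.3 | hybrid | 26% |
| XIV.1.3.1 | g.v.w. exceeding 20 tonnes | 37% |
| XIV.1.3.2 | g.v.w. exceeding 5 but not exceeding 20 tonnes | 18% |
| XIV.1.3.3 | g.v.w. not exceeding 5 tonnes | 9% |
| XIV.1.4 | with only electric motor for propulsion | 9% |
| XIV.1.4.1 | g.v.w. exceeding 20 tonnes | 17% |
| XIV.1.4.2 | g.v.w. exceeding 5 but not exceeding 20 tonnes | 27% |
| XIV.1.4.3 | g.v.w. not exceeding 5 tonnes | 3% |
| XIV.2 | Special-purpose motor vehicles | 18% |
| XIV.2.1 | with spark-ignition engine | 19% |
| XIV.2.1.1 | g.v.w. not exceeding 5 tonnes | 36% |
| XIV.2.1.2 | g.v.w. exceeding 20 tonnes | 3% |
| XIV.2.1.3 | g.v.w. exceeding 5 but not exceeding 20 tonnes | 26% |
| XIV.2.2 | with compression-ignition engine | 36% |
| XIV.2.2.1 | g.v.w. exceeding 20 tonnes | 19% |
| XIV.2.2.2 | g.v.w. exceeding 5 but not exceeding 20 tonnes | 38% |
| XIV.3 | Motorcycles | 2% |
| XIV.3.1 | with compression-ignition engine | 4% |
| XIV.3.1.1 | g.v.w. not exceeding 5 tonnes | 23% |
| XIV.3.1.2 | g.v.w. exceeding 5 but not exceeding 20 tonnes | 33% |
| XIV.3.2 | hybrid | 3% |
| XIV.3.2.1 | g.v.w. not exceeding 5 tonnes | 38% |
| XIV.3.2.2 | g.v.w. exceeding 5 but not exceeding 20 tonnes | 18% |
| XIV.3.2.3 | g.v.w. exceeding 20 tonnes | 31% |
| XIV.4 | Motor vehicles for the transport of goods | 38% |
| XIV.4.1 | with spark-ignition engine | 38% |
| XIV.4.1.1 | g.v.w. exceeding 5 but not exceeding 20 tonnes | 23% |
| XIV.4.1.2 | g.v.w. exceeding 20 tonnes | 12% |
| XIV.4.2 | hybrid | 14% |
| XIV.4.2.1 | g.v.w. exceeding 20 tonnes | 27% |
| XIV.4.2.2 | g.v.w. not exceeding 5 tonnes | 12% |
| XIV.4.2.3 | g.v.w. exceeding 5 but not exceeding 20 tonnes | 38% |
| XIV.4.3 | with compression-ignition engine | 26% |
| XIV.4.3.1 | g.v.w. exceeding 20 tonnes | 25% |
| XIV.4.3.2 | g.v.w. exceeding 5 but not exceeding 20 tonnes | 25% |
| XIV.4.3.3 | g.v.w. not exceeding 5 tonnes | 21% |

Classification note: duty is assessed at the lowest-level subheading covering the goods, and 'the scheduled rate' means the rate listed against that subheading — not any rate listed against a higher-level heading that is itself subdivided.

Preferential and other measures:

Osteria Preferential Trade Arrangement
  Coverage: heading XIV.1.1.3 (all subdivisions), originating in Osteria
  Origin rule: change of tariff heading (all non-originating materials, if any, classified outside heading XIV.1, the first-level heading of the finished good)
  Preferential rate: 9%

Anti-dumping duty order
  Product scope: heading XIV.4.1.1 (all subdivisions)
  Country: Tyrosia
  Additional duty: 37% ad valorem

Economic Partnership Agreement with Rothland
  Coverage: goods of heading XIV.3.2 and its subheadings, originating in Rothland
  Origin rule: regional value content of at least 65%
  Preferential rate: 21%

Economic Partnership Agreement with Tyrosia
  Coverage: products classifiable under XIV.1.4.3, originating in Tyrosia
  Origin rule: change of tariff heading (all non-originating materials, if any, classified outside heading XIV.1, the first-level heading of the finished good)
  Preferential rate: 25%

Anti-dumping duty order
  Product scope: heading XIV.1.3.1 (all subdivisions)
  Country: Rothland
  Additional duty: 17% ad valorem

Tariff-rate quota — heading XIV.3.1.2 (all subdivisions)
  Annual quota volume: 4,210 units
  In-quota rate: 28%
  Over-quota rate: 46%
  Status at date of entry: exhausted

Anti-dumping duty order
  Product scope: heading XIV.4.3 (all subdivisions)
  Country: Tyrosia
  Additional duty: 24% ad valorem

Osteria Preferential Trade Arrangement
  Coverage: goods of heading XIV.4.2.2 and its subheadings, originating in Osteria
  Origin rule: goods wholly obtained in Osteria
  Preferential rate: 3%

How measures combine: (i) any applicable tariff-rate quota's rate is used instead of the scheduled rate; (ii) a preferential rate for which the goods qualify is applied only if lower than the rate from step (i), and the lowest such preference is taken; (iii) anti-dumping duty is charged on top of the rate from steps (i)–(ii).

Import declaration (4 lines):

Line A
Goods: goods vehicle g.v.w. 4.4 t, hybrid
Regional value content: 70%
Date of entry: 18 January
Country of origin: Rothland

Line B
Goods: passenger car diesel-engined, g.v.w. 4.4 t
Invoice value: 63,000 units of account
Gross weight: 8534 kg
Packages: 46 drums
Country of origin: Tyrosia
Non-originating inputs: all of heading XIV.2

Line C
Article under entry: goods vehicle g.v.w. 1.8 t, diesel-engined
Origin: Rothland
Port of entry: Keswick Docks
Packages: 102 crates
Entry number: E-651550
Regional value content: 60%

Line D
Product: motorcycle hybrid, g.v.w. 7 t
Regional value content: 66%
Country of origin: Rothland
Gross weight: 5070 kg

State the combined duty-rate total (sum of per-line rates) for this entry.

Line A: goods vehicle → XIV.4; hybrid → XIV.4.2; g.v.w. 4.4 t → XIV.4.2.2. Scheduled 12%. Rothland agreement on XIV.3.2: XIV.4.2.2 not covered. → 12%.
Line B: passenger car → XIV.1; diesel-engined → XIV.1.1; g.v.w. 4.4 t → XIV.1.1.1. Scheduled 30%. Tyrosia agreement on XIV.1.4.3: XIV.1.1.1 not covered. → 30%.
Line C: goods vehicle → XIV.4; diesel-engined → XIV.4.3; g.v.w. 1.8 t → XIV.4.3.3. Scheduled 21%. Rothland agreement on XIV.3.2: XIV.4.3.3 not covered. → 21%.
Line D: motorcycle → XIV.3; hybrid → XIV.3.2; g.v.w. 7 t → XIV.3.2.2. Scheduled 18%. Rothland agreement on XIV.3.2: RVC ≥ 65% → 21% available; preference 21% not lower than 18% → no reduction. → 18%.
Sum: 12% + 30% + 21% + 18% = 81%.

81%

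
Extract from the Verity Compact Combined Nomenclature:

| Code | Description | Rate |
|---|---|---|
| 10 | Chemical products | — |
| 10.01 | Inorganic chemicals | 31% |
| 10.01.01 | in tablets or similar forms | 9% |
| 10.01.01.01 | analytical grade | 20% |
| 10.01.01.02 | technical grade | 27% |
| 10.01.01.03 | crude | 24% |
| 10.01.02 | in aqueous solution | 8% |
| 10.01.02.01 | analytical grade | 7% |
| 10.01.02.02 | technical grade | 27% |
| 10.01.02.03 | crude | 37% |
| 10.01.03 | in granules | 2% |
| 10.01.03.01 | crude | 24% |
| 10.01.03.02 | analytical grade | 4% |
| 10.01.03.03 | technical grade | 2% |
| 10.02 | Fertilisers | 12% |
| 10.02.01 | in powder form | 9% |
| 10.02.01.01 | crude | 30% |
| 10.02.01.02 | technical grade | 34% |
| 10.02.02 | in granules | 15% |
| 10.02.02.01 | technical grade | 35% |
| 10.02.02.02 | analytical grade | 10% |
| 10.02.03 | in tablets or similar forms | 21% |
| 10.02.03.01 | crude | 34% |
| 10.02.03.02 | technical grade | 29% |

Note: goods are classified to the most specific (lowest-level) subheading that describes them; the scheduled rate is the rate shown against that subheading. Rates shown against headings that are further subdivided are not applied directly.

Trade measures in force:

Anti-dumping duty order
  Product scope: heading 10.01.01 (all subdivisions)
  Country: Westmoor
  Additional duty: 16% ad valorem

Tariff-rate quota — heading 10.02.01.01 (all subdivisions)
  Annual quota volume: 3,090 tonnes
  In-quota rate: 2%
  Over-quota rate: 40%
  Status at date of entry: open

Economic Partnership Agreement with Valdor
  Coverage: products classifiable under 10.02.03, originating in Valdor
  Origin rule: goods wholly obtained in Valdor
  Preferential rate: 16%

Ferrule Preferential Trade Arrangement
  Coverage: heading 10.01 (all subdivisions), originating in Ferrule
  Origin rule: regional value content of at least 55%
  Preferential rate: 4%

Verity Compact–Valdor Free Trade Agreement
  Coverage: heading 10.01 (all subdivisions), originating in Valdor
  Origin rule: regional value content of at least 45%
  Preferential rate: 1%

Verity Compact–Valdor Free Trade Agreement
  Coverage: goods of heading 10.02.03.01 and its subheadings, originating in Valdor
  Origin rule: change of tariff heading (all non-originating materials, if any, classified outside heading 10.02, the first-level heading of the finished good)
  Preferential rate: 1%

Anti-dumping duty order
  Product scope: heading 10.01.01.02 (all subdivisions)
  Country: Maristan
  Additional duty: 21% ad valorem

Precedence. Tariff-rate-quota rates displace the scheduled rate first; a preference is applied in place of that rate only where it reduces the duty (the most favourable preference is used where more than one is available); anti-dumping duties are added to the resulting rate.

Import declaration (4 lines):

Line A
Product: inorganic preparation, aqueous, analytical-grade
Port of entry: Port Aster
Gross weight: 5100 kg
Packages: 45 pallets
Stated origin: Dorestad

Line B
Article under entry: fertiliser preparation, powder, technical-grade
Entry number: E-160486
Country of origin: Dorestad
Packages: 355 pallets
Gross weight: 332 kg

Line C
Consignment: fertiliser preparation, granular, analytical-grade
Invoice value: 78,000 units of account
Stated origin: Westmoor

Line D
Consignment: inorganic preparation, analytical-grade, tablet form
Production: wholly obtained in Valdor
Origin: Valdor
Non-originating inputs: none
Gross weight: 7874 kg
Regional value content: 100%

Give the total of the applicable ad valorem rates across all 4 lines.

52%

Line A: inorganic → 10.01; aqueous → 10.01.02; analytical-grade → 10.01.02.01. Scheduled 7%. No special measure applies. → 7%.
Line B: fertiliser → 10.02; powder → 10.02.01; technical-grade → 10.02.01.02. Scheduled 34%. No special measure applies. → 34%.
Line C: fertiliser → 10.02; granular → 10.02.02; analytical-grade → 10.02.02.02. Scheduled 10%. No special measure applies. → 10%.
Line D: inorganic → 10.01; tablet form → 10.01.01; analytical-grade → 10.01.01.01. Scheduled 20%. Valdor agreement on 10.02.03: 10.01.01.01 not covered; Valdor agreement on 10.01: RVC ≥ 45% → 1% available; Valdor agreement on 10.02.03.01: 10.01.01.01 not covered; preferential 1%. → 1%.
Sum: 7% + 34% + 10% + 1% = 52%.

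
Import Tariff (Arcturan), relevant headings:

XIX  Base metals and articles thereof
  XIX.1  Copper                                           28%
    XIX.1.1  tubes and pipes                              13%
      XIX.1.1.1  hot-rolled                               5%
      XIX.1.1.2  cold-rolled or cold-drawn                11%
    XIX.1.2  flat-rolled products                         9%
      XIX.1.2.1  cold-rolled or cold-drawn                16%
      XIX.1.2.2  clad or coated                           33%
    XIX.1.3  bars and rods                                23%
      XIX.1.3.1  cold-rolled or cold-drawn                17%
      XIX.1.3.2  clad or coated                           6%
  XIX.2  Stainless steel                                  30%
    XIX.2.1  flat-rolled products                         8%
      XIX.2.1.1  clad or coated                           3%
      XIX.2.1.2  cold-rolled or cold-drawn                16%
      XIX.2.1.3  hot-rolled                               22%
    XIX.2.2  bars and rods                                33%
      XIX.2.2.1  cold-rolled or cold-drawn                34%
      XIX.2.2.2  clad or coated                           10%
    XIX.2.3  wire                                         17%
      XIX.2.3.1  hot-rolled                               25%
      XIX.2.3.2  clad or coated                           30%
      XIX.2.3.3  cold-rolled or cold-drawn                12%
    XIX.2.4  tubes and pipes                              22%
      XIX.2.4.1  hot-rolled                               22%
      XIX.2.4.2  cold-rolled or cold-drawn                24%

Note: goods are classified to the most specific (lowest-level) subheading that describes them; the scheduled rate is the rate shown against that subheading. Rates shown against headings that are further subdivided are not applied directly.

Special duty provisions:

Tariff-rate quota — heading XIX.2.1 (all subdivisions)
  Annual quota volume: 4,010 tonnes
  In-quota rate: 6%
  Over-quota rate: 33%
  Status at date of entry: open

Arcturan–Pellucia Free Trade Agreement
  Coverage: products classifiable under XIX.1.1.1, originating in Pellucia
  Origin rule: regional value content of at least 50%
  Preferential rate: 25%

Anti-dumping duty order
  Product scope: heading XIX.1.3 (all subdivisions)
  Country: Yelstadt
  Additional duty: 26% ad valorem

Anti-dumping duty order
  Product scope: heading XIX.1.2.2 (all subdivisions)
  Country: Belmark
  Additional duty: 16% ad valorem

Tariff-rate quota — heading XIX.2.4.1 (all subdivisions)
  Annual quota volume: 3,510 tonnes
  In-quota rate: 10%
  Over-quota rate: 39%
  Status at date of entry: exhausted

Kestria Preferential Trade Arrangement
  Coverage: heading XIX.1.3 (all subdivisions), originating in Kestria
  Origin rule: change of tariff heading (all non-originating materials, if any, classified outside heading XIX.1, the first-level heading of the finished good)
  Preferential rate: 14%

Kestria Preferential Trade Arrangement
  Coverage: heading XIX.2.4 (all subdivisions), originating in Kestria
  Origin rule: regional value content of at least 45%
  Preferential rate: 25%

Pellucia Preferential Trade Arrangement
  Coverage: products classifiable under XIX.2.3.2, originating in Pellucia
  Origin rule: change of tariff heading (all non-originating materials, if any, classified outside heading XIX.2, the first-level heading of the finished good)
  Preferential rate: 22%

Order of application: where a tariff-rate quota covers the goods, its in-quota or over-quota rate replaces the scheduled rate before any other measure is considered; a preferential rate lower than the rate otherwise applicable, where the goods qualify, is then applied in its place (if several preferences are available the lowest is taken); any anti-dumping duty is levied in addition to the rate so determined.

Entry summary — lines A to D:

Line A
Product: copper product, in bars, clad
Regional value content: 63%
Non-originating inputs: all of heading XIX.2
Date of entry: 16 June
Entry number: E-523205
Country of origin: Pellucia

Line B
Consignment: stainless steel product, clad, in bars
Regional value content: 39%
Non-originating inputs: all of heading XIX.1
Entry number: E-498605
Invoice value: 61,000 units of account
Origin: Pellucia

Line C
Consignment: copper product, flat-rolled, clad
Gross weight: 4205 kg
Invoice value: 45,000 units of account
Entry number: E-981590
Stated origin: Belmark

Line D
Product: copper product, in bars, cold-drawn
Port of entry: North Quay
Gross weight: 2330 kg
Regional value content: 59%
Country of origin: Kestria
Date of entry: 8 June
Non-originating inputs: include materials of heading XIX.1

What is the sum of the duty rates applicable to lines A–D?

82%

Line A: copper → XIX.1; in bars → XIX.1.3; clad → XIX.1.3.2. Scheduled 6%. Pellucia agreement on XIX.1.1.1: XIX.1.3.2 not covered; Pellucia agreement on XIX.2.3.2: XIX.1.3.2 not covered. → 6%.
Line B: stainless steel → XIX.2; in bars → XIX.2.2; clad → XIX.2.2.2. Scheduled 10%. Pellucia agreement on XIX.1.1.1: XIX.2.2.2 not covered; Pellucia agreement on XIX.2.3.2: XIX.2.2.2 not covered. → 10%.
Line C: copper → XIX.1; flat-rolled → XIX.1.2; clad → XIX.1.2.2. Scheduled 33%. anti-dumping (Belmark, XIX.1.2.2): +16%; total 33% + 16% = 49%. → 49%.
Line D: copper → XIX.1; in bars → XIX.1.3; cold-drawn → XIX.1.3.1. Scheduled 17%. Kestria agreement on XIX.1.3: CTH not met; Kestria agreement on XIX.2.4: XIX.1.3.1 not covered. → 17%.
Sum: 6% + 10% + 49% + 17% = 82%.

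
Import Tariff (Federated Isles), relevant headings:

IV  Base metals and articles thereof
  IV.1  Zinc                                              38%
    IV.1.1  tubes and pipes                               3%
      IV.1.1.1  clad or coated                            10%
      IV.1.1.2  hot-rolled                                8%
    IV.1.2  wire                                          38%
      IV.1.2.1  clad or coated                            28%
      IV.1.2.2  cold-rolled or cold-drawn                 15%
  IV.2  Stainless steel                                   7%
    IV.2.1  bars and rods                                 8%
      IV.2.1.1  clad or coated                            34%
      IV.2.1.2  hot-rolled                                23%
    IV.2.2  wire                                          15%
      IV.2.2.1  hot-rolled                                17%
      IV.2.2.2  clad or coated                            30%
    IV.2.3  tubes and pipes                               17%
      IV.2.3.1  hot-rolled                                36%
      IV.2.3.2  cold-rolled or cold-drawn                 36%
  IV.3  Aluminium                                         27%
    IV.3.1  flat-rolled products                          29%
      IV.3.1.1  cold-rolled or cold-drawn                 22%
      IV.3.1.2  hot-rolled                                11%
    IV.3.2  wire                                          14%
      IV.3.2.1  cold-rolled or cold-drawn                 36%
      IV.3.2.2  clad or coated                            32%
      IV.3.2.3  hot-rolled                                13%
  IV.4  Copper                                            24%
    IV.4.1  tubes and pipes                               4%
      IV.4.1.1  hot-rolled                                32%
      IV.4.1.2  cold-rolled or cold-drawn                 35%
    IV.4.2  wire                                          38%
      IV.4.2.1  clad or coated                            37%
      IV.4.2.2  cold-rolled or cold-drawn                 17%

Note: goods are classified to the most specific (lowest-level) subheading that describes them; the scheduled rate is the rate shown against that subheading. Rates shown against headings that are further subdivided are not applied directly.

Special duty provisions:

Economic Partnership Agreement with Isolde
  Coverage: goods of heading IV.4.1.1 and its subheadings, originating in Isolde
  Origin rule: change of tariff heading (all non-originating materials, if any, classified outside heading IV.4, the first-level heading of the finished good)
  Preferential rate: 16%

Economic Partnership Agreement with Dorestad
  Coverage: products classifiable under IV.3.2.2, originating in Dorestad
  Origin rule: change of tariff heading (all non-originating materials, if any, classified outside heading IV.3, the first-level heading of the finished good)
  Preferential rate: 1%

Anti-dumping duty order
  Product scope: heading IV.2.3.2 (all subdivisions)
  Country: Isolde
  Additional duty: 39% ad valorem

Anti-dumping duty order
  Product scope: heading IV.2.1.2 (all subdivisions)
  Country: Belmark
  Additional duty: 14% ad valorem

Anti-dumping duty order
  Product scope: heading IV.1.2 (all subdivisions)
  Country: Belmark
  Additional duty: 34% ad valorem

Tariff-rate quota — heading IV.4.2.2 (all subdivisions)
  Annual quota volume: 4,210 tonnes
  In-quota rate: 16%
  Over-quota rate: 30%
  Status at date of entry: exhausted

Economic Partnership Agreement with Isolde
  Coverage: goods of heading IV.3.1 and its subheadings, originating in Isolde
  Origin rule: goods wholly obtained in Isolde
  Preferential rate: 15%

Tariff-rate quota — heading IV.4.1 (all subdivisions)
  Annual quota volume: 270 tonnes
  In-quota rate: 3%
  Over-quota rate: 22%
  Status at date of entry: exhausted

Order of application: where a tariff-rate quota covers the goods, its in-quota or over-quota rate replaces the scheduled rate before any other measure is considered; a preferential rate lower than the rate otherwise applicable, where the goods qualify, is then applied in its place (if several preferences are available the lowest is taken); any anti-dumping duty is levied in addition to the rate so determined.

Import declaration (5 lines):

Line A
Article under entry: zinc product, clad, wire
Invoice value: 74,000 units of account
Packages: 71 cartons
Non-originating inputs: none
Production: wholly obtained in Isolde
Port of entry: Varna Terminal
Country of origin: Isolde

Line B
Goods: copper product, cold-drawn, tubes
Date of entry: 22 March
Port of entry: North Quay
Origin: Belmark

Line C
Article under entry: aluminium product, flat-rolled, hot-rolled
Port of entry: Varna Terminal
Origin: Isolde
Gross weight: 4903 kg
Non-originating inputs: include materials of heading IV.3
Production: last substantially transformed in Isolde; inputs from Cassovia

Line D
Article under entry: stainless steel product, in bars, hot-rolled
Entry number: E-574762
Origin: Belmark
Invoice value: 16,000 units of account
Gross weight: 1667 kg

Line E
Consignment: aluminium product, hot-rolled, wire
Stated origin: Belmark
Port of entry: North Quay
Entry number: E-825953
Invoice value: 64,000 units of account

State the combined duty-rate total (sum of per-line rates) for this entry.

111%

Line A: zinc → IV.1; wire → IV.1.2; clad → IV.1.2.1. Scheduled 28%. Isolde agreement on IV.4.1.1: IV.1.2.1 not covered; Isolde agreement on IV.3.1: IV.1.2.1 not covered. → 28%.
Line B: copper → IV.4; tubes → IV.4.1; cold-drawn → IV.4.1.2. Scheduled 35%. quota on IV.4.1 exhausted → over-quota 22%. → 22%.
Line C: aluminium → IV.3; flat-rolled → IV.3.1; hot-rolled → IV.3.1.2. Scheduled 11%. Isolde agreement on IV.4.1.1: IV.3.1.2 not covered; Isolde agreement on IV.3.1: not wholly obtained. → 11%.
Line D: stainless steel → IV.2; in bars → IV.2.1; hot-rolled → IV.2.1.2. Scheduled 23%. anti-dumping (Belmark, IV.2.1.2): +14%; total 23% + 14% = 37%. → 37%.
Line E: aluminium → IV.3; wire → IV.3.2; hot-rolled → IV.3.2.3. Scheduled 13%. No special measure applies. → 13%.
Sum: 28% + 22% + 11% + 37% + 13% = 111%.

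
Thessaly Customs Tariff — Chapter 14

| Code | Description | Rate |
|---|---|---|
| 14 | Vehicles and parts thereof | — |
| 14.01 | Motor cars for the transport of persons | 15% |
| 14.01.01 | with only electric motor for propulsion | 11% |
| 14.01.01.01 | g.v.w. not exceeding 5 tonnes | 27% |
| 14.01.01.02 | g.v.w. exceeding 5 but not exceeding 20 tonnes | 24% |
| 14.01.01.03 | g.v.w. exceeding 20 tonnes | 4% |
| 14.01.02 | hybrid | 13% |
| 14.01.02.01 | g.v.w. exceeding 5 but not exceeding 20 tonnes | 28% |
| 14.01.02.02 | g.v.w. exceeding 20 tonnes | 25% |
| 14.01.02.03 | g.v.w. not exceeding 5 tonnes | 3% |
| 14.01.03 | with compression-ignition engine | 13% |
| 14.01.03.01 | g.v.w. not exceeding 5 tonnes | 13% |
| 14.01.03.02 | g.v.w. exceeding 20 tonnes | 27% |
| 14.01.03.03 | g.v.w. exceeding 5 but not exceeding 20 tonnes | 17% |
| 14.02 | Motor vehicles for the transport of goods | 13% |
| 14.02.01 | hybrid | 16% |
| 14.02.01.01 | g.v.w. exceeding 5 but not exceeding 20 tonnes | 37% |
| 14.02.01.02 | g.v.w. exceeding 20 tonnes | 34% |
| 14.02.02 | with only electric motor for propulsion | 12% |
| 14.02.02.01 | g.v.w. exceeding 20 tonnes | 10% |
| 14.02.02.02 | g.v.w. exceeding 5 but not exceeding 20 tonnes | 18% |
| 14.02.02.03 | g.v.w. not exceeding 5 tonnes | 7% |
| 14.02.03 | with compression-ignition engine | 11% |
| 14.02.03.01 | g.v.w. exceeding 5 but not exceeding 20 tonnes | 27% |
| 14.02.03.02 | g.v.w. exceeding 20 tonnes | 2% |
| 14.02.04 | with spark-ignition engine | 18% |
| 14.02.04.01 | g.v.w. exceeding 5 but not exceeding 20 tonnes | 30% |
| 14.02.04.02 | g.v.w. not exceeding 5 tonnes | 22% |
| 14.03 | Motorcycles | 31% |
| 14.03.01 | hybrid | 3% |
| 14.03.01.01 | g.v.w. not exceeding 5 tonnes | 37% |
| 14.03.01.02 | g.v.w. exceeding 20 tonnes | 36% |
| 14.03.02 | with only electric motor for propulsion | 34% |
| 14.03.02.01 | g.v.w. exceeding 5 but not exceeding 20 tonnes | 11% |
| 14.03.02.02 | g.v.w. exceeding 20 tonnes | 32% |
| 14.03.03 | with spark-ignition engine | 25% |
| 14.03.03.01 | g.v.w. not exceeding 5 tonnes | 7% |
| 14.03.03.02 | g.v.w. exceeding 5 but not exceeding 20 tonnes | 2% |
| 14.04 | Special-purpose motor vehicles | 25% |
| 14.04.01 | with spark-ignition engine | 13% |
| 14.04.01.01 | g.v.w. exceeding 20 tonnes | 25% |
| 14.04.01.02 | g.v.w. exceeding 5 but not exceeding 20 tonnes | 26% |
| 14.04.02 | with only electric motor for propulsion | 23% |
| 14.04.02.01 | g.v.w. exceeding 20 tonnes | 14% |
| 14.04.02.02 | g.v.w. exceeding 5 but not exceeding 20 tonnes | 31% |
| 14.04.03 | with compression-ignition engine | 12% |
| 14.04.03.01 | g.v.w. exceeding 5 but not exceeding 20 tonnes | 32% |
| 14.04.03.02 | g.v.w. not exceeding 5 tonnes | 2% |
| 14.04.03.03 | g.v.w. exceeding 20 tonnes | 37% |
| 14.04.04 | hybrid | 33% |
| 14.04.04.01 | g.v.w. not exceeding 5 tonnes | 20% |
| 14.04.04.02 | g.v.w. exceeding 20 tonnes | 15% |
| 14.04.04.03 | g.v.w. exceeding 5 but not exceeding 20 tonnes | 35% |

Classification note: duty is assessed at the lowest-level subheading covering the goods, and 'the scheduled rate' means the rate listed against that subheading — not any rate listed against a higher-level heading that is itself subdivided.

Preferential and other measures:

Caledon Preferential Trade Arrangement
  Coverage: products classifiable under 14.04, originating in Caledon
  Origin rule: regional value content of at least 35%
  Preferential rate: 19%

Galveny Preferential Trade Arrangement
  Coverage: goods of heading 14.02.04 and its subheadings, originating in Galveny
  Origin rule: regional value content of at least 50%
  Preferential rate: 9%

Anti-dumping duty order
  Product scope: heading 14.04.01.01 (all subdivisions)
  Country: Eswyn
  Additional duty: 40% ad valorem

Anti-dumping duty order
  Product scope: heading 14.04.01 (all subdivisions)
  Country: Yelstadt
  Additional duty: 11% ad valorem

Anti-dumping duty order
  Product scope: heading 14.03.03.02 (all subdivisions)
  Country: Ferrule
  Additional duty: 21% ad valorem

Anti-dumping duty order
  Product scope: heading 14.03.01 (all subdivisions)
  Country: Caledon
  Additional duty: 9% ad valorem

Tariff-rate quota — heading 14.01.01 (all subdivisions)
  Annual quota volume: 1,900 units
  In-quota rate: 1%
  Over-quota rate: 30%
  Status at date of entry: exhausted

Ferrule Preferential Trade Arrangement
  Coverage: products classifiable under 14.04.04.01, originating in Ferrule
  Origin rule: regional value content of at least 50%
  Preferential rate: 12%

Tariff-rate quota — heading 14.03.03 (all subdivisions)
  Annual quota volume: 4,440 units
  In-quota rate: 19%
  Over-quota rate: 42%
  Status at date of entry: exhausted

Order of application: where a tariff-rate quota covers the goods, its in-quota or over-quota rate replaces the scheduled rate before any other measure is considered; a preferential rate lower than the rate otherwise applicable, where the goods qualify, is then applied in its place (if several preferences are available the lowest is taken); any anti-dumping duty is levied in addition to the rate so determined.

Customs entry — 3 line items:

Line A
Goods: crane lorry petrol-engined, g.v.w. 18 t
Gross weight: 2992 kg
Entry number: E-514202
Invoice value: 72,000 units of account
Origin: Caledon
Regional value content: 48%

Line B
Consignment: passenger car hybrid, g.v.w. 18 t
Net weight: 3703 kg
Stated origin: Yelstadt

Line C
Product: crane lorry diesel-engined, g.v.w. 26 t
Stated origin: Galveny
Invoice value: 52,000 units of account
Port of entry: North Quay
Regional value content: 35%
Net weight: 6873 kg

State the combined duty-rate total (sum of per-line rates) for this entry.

84%

Line A: crane lorry → 14.04; petrol-engined → 14.04.01; g.v.w. 18 t → 14.04.01.02. Scheduled 26%. Caledon agreement on 14.04: RVC ≥ 35% → 19% available; preferential 19%. → 19%.
Line B: passenger car → 14.01; hybrid → 14.01.02; g.v.w. 18 t → 14.01.02.01. Scheduled 28%. No special measure applies. → 28%.
Line C: crane lorry → 14.04; diesel-engined → 14.04.03; g.v.w. 26 t → 14.04.03.03. Scheduled 37%. Galveny agreement on 14.02.04: 14.04.03.03 not covered. → 37%.
Sum: 19% + 28% + 37% = 84%.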